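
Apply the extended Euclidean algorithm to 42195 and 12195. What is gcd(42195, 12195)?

15

Apply Euclid's algorithm to 42195 and 12195:
42195 = 3·12195 + 5610
12195 = 2·5610 + 975
5610 = 5·975 + 735
975 = 1·735 + 240
735 = 3·240 + 15
240 = 16·15 + 0
gcd(42195, 12195) = 15.
Express as a combination:
15 = 735 − 3·240
15 = −3·975 + 4·735
15 = 4·5610 − 23·975
15 = −23·12195 + 50·5610
15 = 50·42195 − 173·12195
So 15 = (50)·42195 + (-173)·12195.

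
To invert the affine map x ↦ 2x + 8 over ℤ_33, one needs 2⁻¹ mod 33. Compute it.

17

Apply the Euclidean algorithm to 33 and 2:
33 = 16*2 + 1
2 = 2*1 + 0
The gcd is 1. Working backward:
1 = 33 − 16·2
Hence 2⁻¹ ≡ -16 ≡ 17 (mod 33).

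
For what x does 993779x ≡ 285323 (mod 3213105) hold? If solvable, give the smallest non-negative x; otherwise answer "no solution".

2003002

First find gcd(993779, 3213105):
3213105 = 3×993779 + 231768
993779 = 4×231768 + 66707
231768 = 3×66707 + 31647
66707 = 2×31647 + 3413
31647 = 9×3413 + 930
3413 = 3×930 + 623
930 = 1×623 + 307
623 = 2×307 + 9
307 = 34×9 + 1
9 = 9×1 + 0
gcd = 1, so a unique solution mod 3213105 exists.
Back-substitute for the Bézout coefficients:
1 = 307 − 34·9
1 = −34·623 + 69·307
1 = 69·930 − 103·623
1 = −103·3413 + 378·930
1 = 378·31647 − 3505·3413
1 = −3505·66707 + 7388·31647
1 = 7388·231768 − 25669·66707
1 = −25669·993779 + 110064·231768
1 = 110064·3213105 − 355861·993779
So 993779·(-355861) ≡ 1 (mod 3213105), giving 993779⁻¹ ≡ 2857244.
x ≡ 993779⁻¹·285323 ≡ 2857244·285323 ≡ 2003002 (mod 3213105).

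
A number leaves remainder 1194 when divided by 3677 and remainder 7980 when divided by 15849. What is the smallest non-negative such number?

51295344

Write x = 1194 + 3677·k. Then 3677·k ≡ 7980 − 1194 ≡ 6786 (mod 15849).
Need 3677⁻¹ mod 15849. Extended Euclid on (15849, 3677):
15849 = 4·3677 + 1141
3677 = 3·1141 + 254
1141 = 4·254 + 125
254 = 2·125 + 4
125 = 31·4 + 1
4 = 4·1 + 0
Back-substitute:
1 = 125 − 31·4
1 = −31·254 + 63·125
1 = 63·1141 − 283·254
1 = −283·3677 + 912·1141
1 = 912·15849 − 3931·3677
3677⁻¹ ≡ 11918 (mod 15849), so k ≡ 11918·6786 ≡ 13950 (mod 15849).
x = 1194 + 3677·13950 = 51295344.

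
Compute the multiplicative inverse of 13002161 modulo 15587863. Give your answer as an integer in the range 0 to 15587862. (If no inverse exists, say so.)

Apply the Euclidean algorithm to 15587863 and 13002161:
15587863 = 1×13002161 + 2585702
13002161 = 5×2585702 + 73651
2585702 = 35×73651 + 7917
73651 = 9×7917 + 2398
7917 = 3×2398 + 723
2398 = 3×723 + 229
723 = 3×229 + 36
229 = 6×36 + 13
36 = 2×13 + 10
13 = 1×10 + 3
10 = 3×3 + 1
3 = 3×1 + 0
The gcd is 1. Working backward:
1 = 10 − 3·3
1 = −3·13 + 4·10
1 = 4·36 − 11·13
1 = −11·229 + 70·36
1 = 70·723 − 221·229
1 = −221·2398 + 733·723
1 = 733·7917 − 2420·2398
1 = −2420·73651 + 22513·7917
1 = 22513·2585702 − 790375·73651
1 = −790375·13002161 + 3974388·2585702
1 = 3974388·15587863 − 4764763·13002161
Thus 13002161·(-4764763) ≡ 1 (mod 15587863); reducing, -4764763 mod 15587863 = 10823100.

10823100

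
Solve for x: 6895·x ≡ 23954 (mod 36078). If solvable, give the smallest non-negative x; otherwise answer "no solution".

668

First find gcd(6895, 36078):
36078 = 5*6895 + 1603
6895 = 4*1603 + 483
1603 = 3*483 + 154
483 = 3*154 + 21
154 = 7*21 + 7
21 = 3*7 + 0
gcd = 7 and 7 | 23954, so solutions exist. Divide through by 7: 985x ≡ 3422 (mod 5154).
Now find 985⁻¹ mod 5154:
5154 = 5*985 + 229
985 = 4*229 + 69
229 = 3*69 + 22
69 = 3*22 + 3
22 = 7*3 + 1
3 = 3*1 + 0
Back-substitute:
1 = 22 − 7·3
1 = −7·69 + 22·22
1 = 22·229 − 73·69
1 = −73·985 + 314·229
1 = 314·5154 − 1643·985
So 985·(-1643) ≡ 1 (mod 5154), i.e. 985⁻¹ ≡ 3511.
Then x ≡ 3511·3422 ≡ 668 (mod 5154); the smallest non-negative solution is x = 668.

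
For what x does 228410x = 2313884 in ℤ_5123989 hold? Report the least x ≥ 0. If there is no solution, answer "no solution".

no solution

gcd(228410, 5123989):
5123989 = 22*228410 + 98969
228410 = 2*98969 + 30472
98969 = 3*30472 + 7553
30472 = 4*7553 + 260
7553 = 29*260 + 13
260 = 20*13 + 0
gcd = 13, but 13 ∤ 2313884, so the congruence has no solution.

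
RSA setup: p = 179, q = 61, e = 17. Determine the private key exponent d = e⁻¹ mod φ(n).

φ(n) = (p−1)(q−1) = 178·60 = 10680.
Need d with 17·d ≡ 1 (mod 10680). Apply the extended Euclidean algorithm:
10680 = 628×17 + 4
17 = 4×4 + 1
4 = 4×1 + 0
Back-substitute:
1 = 17 − 4·4
1 = −4·10680 + 2513·17
So 17·2513 ≡ 1 (mod 10680), hence d = 2513.

2513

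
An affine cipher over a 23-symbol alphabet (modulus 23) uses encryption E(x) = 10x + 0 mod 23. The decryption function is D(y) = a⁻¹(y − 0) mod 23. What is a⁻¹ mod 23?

Apply the Euclidean algorithm to 23 and 10:
23 = 2×10 + 3
10 = 3×3 + 1
3 = 3×1 + 0
gcd = 1, so the inverse exists. Back-substitute:
1 = 10 − 3·3
1 = −3·23 + 7·10
So 10·7 ≡ 1 (mod 23).

7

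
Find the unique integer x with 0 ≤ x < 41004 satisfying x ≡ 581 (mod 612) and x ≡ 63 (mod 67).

Write x = 581 + 612·k. Then 612·k ≡ 63 − 581 ≡ 18 (mod 67).
Need 612⁻¹ mod 67. Extended Euclid on (67, 9):
67 = 7*9 + 4
9 = 2*4 + 1
4 = 4*1 + 0
Back-substitute:
1 = 9 − 2·4
1 = −2·67 + 15·9
612⁻¹ ≡ 15 (mod 67), so k ≡ 15·18 ≡ 2 (mod 67).
x = 581 + 612·2 = 1805.

1805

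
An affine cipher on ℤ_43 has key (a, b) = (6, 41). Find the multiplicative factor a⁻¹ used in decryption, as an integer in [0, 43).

Extended Euclidean algorithm:
43 = 7·6 + 1
6 = 6·1 + 0
The gcd is 1. Working backward:
1 = 43 − 7·6
Thus 6·(-7) ≡ 1 (mod 43); reducing, -7 mod 43 = 36.

36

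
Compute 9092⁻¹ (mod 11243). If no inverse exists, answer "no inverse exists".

8870

gcd(11243, 9092) by repeated division:
11243 = 1×9092 + 2151
9092 = 4×2151 + 488
2151 = 4×488 + 199
488 = 2×199 + 90
199 = 2×90 + 19
90 = 4×19 + 14
19 = 1×14 + 5
14 = 2×5 + 4
5 = 1×4 + 1
4 = 4×1 + 0
Since gcd(9092, 11243) = 1, back-substitute to write 1 as a combination:
1 = 5 − 4
1 = −14 + 3·5
1 = 3·19 − 4·14
1 = −4·90 + 19·19
1 = 19·199 − 42·90
1 = −42·488 + 103·199
1 = 103·2151 − 454·488
1 = −454·9092 + 1919·2151
1 = 1919·11243 − 2373·9092
Thus 9092·(-2373) ≡ 1 (mod 11243); reducing, -2373 mod 11243 = 8870.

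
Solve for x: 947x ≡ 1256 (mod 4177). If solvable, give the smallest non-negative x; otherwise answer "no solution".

First find gcd(947, 4177):
4177 = 4·947 + 389
947 = 2·389 + 169
389 = 2·169 + 51
169 = 3·51 + 16
51 = 3·16 + 3
16 = 5·3 + 1
3 = 3·1 + 0
gcd = 1, so a unique solution mod 4177 exists.
Back-substitute for the Bézout coefficients:
1 = 16 − 5·3
1 = −5·51 + 16·16
1 = 16·169 − 53·51
1 = −53·389 + 122·169
1 = 122·947 − 297·389
1 = −297·4177 + 1310·947
So 947·(1310) ≡ 1 (mod 4177), giving 947⁻¹ ≡ 1310.
x ≡ 947⁻¹·1256 ≡ 1310·1256 ≡ 3799 (mod 4177).

3799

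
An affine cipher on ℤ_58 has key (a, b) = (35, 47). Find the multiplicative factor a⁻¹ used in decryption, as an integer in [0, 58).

gcd(58, 35) by repeated division:
58 = 1·35 + 23
35 = 1·23 + 12
23 = 1·12 + 11
12 = 1·11 + 1
11 = 11·1 + 0
The gcd is 1. Working backward:
1 = 12 − 11
1 = −23 + 2·12
1 = 2·35 − 3·23
1 = −3·58 + 5·35
So 35·5 ≡ 1 (mod 58).

5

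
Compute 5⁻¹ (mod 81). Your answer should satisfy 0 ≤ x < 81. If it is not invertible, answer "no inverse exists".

65

Extended Euclidean algorithm:
81 = 16·5 + 1
5 = 5·1 + 0
Since gcd(5, 81) = 1, back-substitute to write 1 as a combination:
1 = 81 − 16·5
So 5·(-16) ≡ 1 (mod 81), and -16 ≡ 65 (mod 81).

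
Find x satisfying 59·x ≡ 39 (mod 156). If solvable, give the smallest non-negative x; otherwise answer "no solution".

117

First find gcd(59, 156):
156 = 2*59 + 38
59 = 1*38 + 21
38 = 1*21 + 17
21 = 1*17 + 4
17 = 4*4 + 1
4 = 4*1 + 0
gcd = 1, so a unique solution mod 156 exists.
Back-substitute for the Bézout coefficients:
1 = 17 − 4·4
1 = −4·21 + 5·17
1 = 5·38 − 9·21
1 = −9·59 + 14·38
1 = 14·156 − 37·59
So 59·(-37) ≡ 1 (mod 156), giving 59⁻¹ ≡ 119.
x ≡ 59⁻¹·39 ≡ 119·39 ≡ 117 (mod 156).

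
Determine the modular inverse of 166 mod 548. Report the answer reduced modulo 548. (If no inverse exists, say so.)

Compute gcd(166, 548):
548 = 3*166 + 50
166 = 3*50 + 16
50 = 3*16 + 2
16 = 8*2 + 0
The gcd is 2, not 1, hence no inverse exists.

no inverse exists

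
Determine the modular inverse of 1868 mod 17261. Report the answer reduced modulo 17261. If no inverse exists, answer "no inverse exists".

13186

gcd(17261, 1868) by repeated division:
17261 = 9×1868 + 449
1868 = 4×449 + 72
449 = 6×72 + 17
72 = 4×17 + 4
17 = 4×4 + 1
4 = 4×1 + 0
Since gcd(1868, 17261) = 1, back-substitute to write 1 as a combination:
1 = 17 − 4·4
1 = −4·72 + 17·17
1 = 17·449 − 106·72
1 = −106·1868 + 441·449
1 = 441·17261 − 4075·1868
So 1868·(-4075) ≡ 1 (mod 17261), and -4075 ≡ 13186 (mod 17261).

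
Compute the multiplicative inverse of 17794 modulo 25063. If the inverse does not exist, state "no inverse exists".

22315

Apply the Euclidean algorithm to 25063 and 17794:
25063 = 1×17794 + 7269
17794 = 2×7269 + 3256
7269 = 2×3256 + 757
3256 = 4×757 + 228
757 = 3×228 + 73
228 = 3×73 + 9
73 = 8×9 + 1
9 = 9×1 + 0
Since gcd(17794, 25063) = 1, back-substitute to write 1 as a combination:
1 = 73 − 8·9
1 = −8·228 + 25·73
1 = 25·757 − 83·228
1 = −83·3256 + 357·757
1 = 357·7269 − 797·3256
1 = −797·17794 + 1951·7269
1 = 1951·25063 − 2748·17794
So 17794·(-2748) ≡ 1 (mod 25063), and -2748 ≡ 22315 (mod 25063).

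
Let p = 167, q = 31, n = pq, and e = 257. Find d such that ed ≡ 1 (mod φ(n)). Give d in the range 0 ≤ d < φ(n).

φ(n) = (p−1)(q−1) = 166·30 = 4980.
Need d with 257·d ≡ 1 (mod 4980). Apply the extended Euclidean algorithm:
4980 = 19*257 + 97
257 = 2*97 + 63
97 = 1*63 + 34
63 = 1*34 + 29
34 = 1*29 + 5
29 = 5*5 + 4
5 = 1*4 + 1
4 = 4*1 + 0
Back-substitute:
1 = 5 − 4
1 = −29 + 6·5
1 = 6·34 − 7·29
1 = −7·63 + 13·34
1 = 13·97 − 20·63
1 = −20·257 + 53·97
1 = 53·4980 − 1027·257
So 257·(-1027) ≡ 1 (mod 4980), hence d ≡ -1027 ≡ 3953 (mod 4980).

3953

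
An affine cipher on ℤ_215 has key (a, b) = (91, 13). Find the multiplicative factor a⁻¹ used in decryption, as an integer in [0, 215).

Apply the Euclidean algorithm to 215 and 91:
215 = 2*91 + 33
91 = 2*33 + 25
33 = 1*25 + 8
25 = 3*8 + 1
8 = 8*1 + 0
gcd = 1, so the inverse exists. Back-substitute:
1 = 25 − 3·8
1 = −3·33 + 4·25
1 = 4·91 − 11·33
1 = −11·215 + 26·91
So 91·26 ≡ 1 (mod 215).

26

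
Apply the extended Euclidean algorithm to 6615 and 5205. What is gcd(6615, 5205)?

Euclidean algorithm:
6615 = 1·5205 + 1410
5205 = 3·1410 + 975
1410 = 1·975 + 435
975 = 2·435 + 105
435 = 4·105 + 15
105 = 7·15 + 0
gcd(6615, 5205) = 15.
Express as a combination:
15 = 435 − 4·105
15 = −4·975 + 9·435
15 = 9·1410 − 13·975
15 = −13·5205 + 48·1410
15 = 48·6615 − 61·5205
So 15 = (48)·6615 + (-61)·5205.

15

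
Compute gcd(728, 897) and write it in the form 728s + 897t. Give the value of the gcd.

Apply Euclid's algorithm to 897 and 728:
897 = 1*728 + 169
728 = 4*169 + 52
169 = 3*52 + 13
52 = 4*13 + 0
gcd(728, 897) = 13.
Back-substituting:
13 = 169 − 3·52
13 = −3·728 + 13·169
13 = 13·897 − 16·728
So 13 = (13)·897 + (-16)·728.

13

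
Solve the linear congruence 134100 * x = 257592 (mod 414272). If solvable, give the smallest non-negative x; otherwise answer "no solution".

First find gcd(134100, 414272):
414272 = 3·134100 + 11972
134100 = 11·11972 + 2408
11972 = 4·2408 + 2340
2408 = 1·2340 + 68
2340 = 34·68 + 28
68 = 2·28 + 12
28 = 2·12 + 4
12 = 3·4 + 0
gcd = 4 and 4 | 257592, so solutions exist. Divide through by 4: 33525x ≡ 64398 (mod 103568).
Now find 33525⁻¹ mod 103568:
103568 = 3×33525 + 2993
33525 = 11×2993 + 602
2993 = 4×602 + 585
602 = 1×585 + 17
585 = 34×17 + 7
17 = 2×7 + 3
7 = 2×3 + 1
3 = 3×1 + 0
Back-substitute:
1 = 7 − 2·3
1 = −2·17 + 5·7
1 = 5·585 − 172·17
1 = −172·602 + 177·585
1 = 177·2993 − 880·602
1 = −880·33525 + 9857·2993
1 = 9857·103568 − 30451·33525
So 33525·(-30451) ≡ 1 (mod 103568), i.e. 33525⁻¹ ≡ 73117.
Then x ≡ 73117·64398 ≡ 76582 (mod 103568); the smallest non-negative solution is x = 76582.

76582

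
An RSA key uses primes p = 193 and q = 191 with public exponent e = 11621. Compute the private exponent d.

φ(n) = (p−1)(q−1) = 192·190 = 36480.
Need d with 11621·d ≡ 1 (mod 36480). Apply the extended Euclidean algorithm:
36480 = 3*11621 + 1617
11621 = 7*1617 + 302
1617 = 5*302 + 107
302 = 2*107 + 88
107 = 1*88 + 19
88 = 4*19 + 12
19 = 1*12 + 7
12 = 1*7 + 5
7 = 1*5 + 2
5 = 2*2 + 1
2 = 2*1 + 0
Back-substitute:
1 = 5 − 2·2
1 = −2·7 + 3·5
1 = 3·12 − 5·7
1 = −5·19 + 8·12
1 = 8·88 − 37·19
1 = −37·107 + 45·88
1 = 45·302 − 127·107
1 = −127·1617 + 680·302
1 = 680·11621 − 4887·1617
1 = −4887·36480 + 15341·11621
So 11621·15341 ≡ 1 (mod 36480), hence d = 15341.

15341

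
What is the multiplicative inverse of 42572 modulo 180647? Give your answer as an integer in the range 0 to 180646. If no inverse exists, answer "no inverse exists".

54862

Extended Euclidean algorithm:
180647 = 4×42572 + 10359
42572 = 4×10359 + 1136
10359 = 9×1136 + 135
1136 = 8×135 + 56
135 = 2×56 + 23
56 = 2×23 + 10
23 = 2×10 + 3
10 = 3×3 + 1
3 = 3×1 + 0
The gcd is 1. Working backward:
1 = 10 − 3·3
1 = −3·23 + 7·10
1 = 7·56 − 17·23
1 = −17·135 + 41·56
1 = 41·1136 − 345·135
1 = −345·10359 + 3146·1136
1 = 3146·42572 − 12929·10359
1 = −12929·180647 + 54862·42572
So 42572·54862 ≡ 1 (mod 180647).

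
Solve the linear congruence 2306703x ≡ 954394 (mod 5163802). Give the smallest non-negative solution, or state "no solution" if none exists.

591380

First find gcd(2306703, 5163802):
5163802 = 2*2306703 + 550396
2306703 = 4*550396 + 105119
550396 = 5*105119 + 24801
105119 = 4*24801 + 5915
24801 = 4*5915 + 1141
5915 = 5*1141 + 210
1141 = 5*210 + 91
210 = 2*91 + 28
91 = 3*28 + 7
28 = 4*7 + 0
gcd = 7 and 7 | 954394, so solutions exist. Divide through by 7: 329529x ≡ 136342 (mod 737686).
Now find 329529⁻¹ mod 737686:
737686 = 2*329529 + 78628
329529 = 4*78628 + 15017
78628 = 5*15017 + 3543
15017 = 4*3543 + 845
3543 = 4*845 + 163
845 = 5*163 + 30
163 = 5*30 + 13
30 = 2*13 + 4
13 = 3*4 + 1
4 = 4*1 + 0
Back-substitute:
1 = 13 − 3·4
1 = −3·30 + 7·13
1 = 7·163 − 38·30
1 = −38·845 + 197·163
1 = 197·3543 − 826·845
1 = −826·15017 + 3501·3543
1 = 3501·78628 − 18331·15017
1 = −18331·329529 + 76825·78628
1 = 76825·737686 − 171981·329529
So 329529·(-171981) ≡ 1 (mod 737686), i.e. 329529⁻¹ ≡ 565705.
Then x ≡ 565705·136342 ≡ 591380 (mod 737686); the smallest non-negative solution is x = 591380.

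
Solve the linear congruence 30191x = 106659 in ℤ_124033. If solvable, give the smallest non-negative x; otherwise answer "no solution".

14629

First find gcd(30191, 124033):
124033 = 4×30191 + 3269
30191 = 9×3269 + 770
3269 = 4×770 + 189
770 = 4×189 + 14
189 = 13×14 + 7
14 = 2×7 + 0
gcd = 7 and 7 | 106659, so solutions exist. Divide through by 7: 4313x ≡ 15237 (mod 17719).
Now find 4313⁻¹ mod 17719:
17719 = 4×4313 + 467
4313 = 9×467 + 110
467 = 4×110 + 27
110 = 4×27 + 2
27 = 13×2 + 1
2 = 2×1 + 0
Back-substitute:
1 = 27 − 13·2
1 = −13·110 + 53·27
1 = 53·467 − 225·110
1 = −225·4313 + 2078·467
1 = 2078·17719 − 8537·4313
So 4313·(-8537) ≡ 1 (mod 17719), i.e. 4313⁻¹ ≡ 9182.
Then x ≡ 9182·15237 ≡ 14629 (mod 17719); the smallest non-negative solution is x = 14629.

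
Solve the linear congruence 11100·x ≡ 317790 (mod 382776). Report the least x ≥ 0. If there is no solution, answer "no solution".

gcd(11100, 382776):
382776 = 34·11100 + 5376
11100 = 2·5376 + 348
5376 = 15·348 + 156
348 = 2·156 + 36
156 = 4·36 + 12
36 = 3·12 + 0
gcd = 12, but 12 ∤ 317790, so the congruence has no solution.

no solution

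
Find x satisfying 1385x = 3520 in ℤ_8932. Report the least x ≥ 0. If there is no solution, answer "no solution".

First find gcd(1385, 8932):
8932 = 6*1385 + 622
1385 = 2*622 + 141
622 = 4*141 + 58
141 = 2*58 + 25
58 = 2*25 + 8
25 = 3*8 + 1
8 = 8*1 + 0
gcd = 1, so a unique solution mod 8932 exists.
Back-substitute for the Bézout coefficients:
1 = 25 − 3·8
1 = −3·58 + 7·25
1 = 7·141 − 17·58
1 = −17·622 + 75·141
1 = 75·1385 − 167·622
1 = −167·8932 + 1077·1385
So 1385·(1077) ≡ 1 (mod 8932), giving 1385⁻¹ ≡ 1077.
x ≡ 1385⁻¹·3520 ≡ 1077·3520 ≡ 3872 (mod 8932).

3872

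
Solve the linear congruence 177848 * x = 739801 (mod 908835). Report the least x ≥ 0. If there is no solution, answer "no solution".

First find gcd(177848, 908835):
908835 = 5×177848 + 19595
177848 = 9×19595 + 1493
19595 = 13×1493 + 186
1493 = 8×186 + 5
186 = 37×5 + 1
5 = 5×1 + 0
gcd = 1, so a unique solution mod 908835 exists.
Back-substitute for the Bézout coefficients:
1 = 186 − 37·5
1 = −37·1493 + 297·186
1 = 297·19595 − 3898·1493
1 = −3898·177848 + 35379·19595
1 = 35379·908835 − 180793·177848
So 177848·(-180793) ≡ 1 (mod 908835), giving 177848⁻¹ ≡ 728042.
x ≡ 177848⁻¹·739801 ≡ 728042·739801 ≡ 587087 (mod 908835).

587087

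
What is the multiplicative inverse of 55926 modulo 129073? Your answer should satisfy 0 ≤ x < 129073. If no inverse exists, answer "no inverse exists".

98523

Extended Euclidean algorithm:
129073 = 2×55926 + 17221
55926 = 3×17221 + 4263
17221 = 4×4263 + 169
4263 = 25×169 + 38
169 = 4×38 + 17
38 = 2×17 + 4
17 = 4×4 + 1
4 = 4×1 + 0
The gcd is 1. Working backward:
1 = 17 − 4·4
1 = −4·38 + 9·17
1 = 9·169 − 40·38
1 = −40·4263 + 1009·169
1 = 1009·17221 − 4076·4263
1 = −4076·55926 + 13237·17221
1 = 13237·129073 − 30550·55926
Hence 55926⁻¹ ≡ -30550 ≡ 98523 (mod 129073).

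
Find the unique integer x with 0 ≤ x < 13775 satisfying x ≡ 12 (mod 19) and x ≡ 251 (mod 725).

Write x = 12 + 19·k. Then 19·k ≡ 251 − 12 ≡ 239 (mod 725).
Need 19⁻¹ mod 725. Extended Euclid on (725, 19):
725 = 38*19 + 3
19 = 6*3 + 1
3 = 3*1 + 0
Back-substitute:
1 = 19 − 6·3
1 = −6·725 + 229·19
19⁻¹ ≡ 229 (mod 725), so k ≡ 229·239 ≡ 356 (mod 725).
x = 12 + 19·356 = 6776.

6776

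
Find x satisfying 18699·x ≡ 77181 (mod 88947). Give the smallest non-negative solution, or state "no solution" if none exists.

First find gcd(18699, 88947):
88947 = 4·18699 + 14151
18699 = 1·14151 + 4548
14151 = 3·4548 + 507
4548 = 8·507 + 492
507 = 1·492 + 15
492 = 32·15 + 12
15 = 1·12 + 3
12 = 4·3 + 0
gcd = 3 and 3 | 77181, so solutions exist. Divide through by 3: 6233x ≡ 25727 (mod 29649).
Now find 6233⁻¹ mod 29649:
29649 = 4×6233 + 4717
6233 = 1×4717 + 1516
4717 = 3×1516 + 169
1516 = 8×169 + 164
169 = 1×164 + 5
164 = 32×5 + 4
5 = 1×4 + 1
4 = 4×1 + 0
Back-substitute:
1 = 5 − 4
1 = −164 + 33·5
1 = 33·169 − 34·164
1 = −34·1516 + 305·169
1 = 305·4717 − 949·1516
1 = −949·6233 + 1254·4717
1 = 1254·29649 − 5965·6233
So 6233·(-5965) ≡ 1 (mod 29649), i.e. 6233⁻¹ ≡ 23684.
Then x ≡ 23684·25727 ≡ 1669 (mod 29649); the smallest non-negative solution is x = 1669.

1669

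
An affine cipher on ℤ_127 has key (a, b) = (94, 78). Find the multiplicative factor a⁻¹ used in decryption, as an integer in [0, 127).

50

Extended Euclidean algorithm:
127 = 1·94 + 33
94 = 2·33 + 28
33 = 1·28 + 5
28 = 5·5 + 3
5 = 1·3 + 2
3 = 1·2 + 1
2 = 2·1 + 0
gcd = 1, so the inverse exists. Back-substitute:
1 = 3 − 2
1 = −5 + 2·3
1 = 2·28 − 11·5
1 = −11·33 + 13·28
1 = 13·94 − 37·33
1 = −37·127 + 50·94
So 94·50 ≡ 1 (mod 127).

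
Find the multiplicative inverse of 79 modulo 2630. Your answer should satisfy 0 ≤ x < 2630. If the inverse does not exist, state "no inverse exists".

799

Apply the Euclidean algorithm to 2630 and 79:
2630 = 33*79 + 23
79 = 3*23 + 10
23 = 2*10 + 3
10 = 3*3 + 1
3 = 3*1 + 0
gcd = 1, so the inverse exists. Back-substitute:
1 = 10 − 3·3
1 = −3·23 + 7·10
1 = 7·79 − 24·23
1 = −24·2630 + 799·79
So 79·799 ≡ 1 (mod 2630).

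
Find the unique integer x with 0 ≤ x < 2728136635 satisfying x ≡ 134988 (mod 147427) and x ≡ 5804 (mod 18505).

440646864

Write x = 134988 + 147427·k. Then 147427·k ≡ 5804 − 134988 ≡ 351 (mod 18505).
Need 147427⁻¹ mod 18505. Extended Euclid on (18505, 17892):
18505 = 1·17892 + 613
17892 = 29·613 + 115
613 = 5·115 + 38
115 = 3·38 + 1
38 = 38·1 + 0
Back-substitute:
1 = 115 − 3·38
1 = −3·613 + 16·115
1 = 16·17892 − 467·613
1 = −467·18505 + 483·17892
147427⁻¹ ≡ 483 (mod 18505), so k ≡ 483·351 ≡ 2988 (mod 18505).
x = 134988 + 147427·2988 = 440646864.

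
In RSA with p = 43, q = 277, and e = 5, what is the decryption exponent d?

4637

φ(n) = (p−1)(q−1) = 42·276 = 11592.
Need d with 5·d ≡ 1 (mod 11592). Apply the extended Euclidean algorithm:
11592 = 2318*5 + 2
5 = 2*2 + 1
2 = 2*1 + 0
Back-substitute:
1 = 5 − 2·2
1 = −2·11592 + 4637·5
So 5·4637 ≡ 1 (mod 11592), hence d = 4637.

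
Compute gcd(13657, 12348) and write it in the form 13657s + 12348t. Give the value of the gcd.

Euclidean algorithm:
13657 = 1×12348 + 1309
12348 = 9×1309 + 567
1309 = 2×567 + 175
567 = 3×175 + 42
175 = 4×42 + 7
42 = 6×7 + 0
gcd(13657, 12348) = 7.
Working backward:
7 = 175 − 4·42
7 = −4·567 + 13·175
7 = 13·1309 − 30·567
7 = −30·12348 + 283·1309
7 = 283·13657 − 313·12348
So 7 = (283)·13657 + (-313)·12348.

7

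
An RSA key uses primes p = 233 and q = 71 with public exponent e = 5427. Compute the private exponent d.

11883

φ(n) = (p−1)(q−1) = 232·70 = 16240.
Need d with 5427·d ≡ 1 (mod 16240). Apply the extended Euclidean algorithm:
16240 = 2×5427 + 5386
5427 = 1×5386 + 41
5386 = 131×41 + 15
41 = 2×15 + 11
15 = 1×11 + 4
11 = 2×4 + 3
4 = 1×3 + 1
3 = 3×1 + 0
Back-substitute:
1 = 4 − 3
1 = −11 + 3·4
1 = 3·15 − 4·11
1 = −4·41 + 11·15
1 = 11·5386 − 1445·41
1 = −1445·5427 + 1456·5386
1 = 1456·16240 − 4357·5427
So 5427·(-4357) ≡ 1 (mod 16240), hence d ≡ -4357 ≡ 11883 (mod 16240).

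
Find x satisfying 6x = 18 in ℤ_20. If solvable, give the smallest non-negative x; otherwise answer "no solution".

First find gcd(6, 20):
20 = 3×6 + 2
6 = 3×2 + 0
gcd = 2 and 2 | 18, so solutions exist. Divide through by 2: 3x ≡ 9 (mod 10).
Now find 3⁻¹ mod 10:
10 = 3·3 + 1
3 = 3·1 + 0
Back-substitute:
1 = 10 − 3·3
So 3·(-3) ≡ 1 (mod 10), i.e. 3⁻¹ ≡ 7.
Then x ≡ 7·9 ≡ 3 (mod 10); the smallest non-negative solution is x = 3.

3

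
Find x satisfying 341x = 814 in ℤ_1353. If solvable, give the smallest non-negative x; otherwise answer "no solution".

First find gcd(341, 1353):
1353 = 3×341 + 330
341 = 1×330 + 11
330 = 30×11 + 0
gcd = 11 and 11 | 814, so solutions exist. Divide through by 11: 31x ≡ 74 (mod 123).
Now find 31⁻¹ mod 123:
123 = 3·31 + 30
31 = 1·30 + 1
30 = 30·1 + 0
Back-substitute:
1 = 31 − 30
1 = −123 + 4·31
So 31⁻¹ ≡ 4 (mod 123).
Then x ≡ 4·74 ≡ 50 (mod 123); the smallest non-negative solution is x = 50.

50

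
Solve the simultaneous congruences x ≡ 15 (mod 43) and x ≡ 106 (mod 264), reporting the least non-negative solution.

9346

Write x = 15 + 43·k. Then 43·k ≡ 106 − 15 ≡ 91 (mod 264).
Need 43⁻¹ mod 264. Extended Euclid on (264, 43):
264 = 6·43 + 6
43 = 7·6 + 1
6 = 6·1 + 0
Back-substitute:
1 = 43 − 7·6
1 = −7·264 + 43·43
43⁻¹ ≡ 43 (mod 264), so k ≡ 43·91 ≡ 217 (mod 264).
x = 15 + 43·217 = 9346.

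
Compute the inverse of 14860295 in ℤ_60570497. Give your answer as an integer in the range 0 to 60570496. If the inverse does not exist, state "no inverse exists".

40601306

Run Euclid on (60570497, 14860295):
60570497 = 4×14860295 + 1129317
14860295 = 13×1129317 + 179174
1129317 = 6×179174 + 54273
179174 = 3×54273 + 16355
54273 = 3×16355 + 5208
16355 = 3×5208 + 731
5208 = 7×731 + 91
731 = 8×91 + 3
91 = 30×3 + 1
3 = 3×1 + 0
The gcd is 1. Working backward:
1 = 91 − 30·3
1 = −30·731 + 241·91
1 = 241·5208 − 1717·731
1 = −1717·16355 + 5392·5208
1 = 5392·54273 − 17893·16355
1 = −17893·179174 + 59071·54273
1 = 59071·1129317 − 372319·179174
1 = −372319·14860295 + 4899218·1129317
1 = 4899218·60570497 − 19969191·14860295
Hence 14860295⁻¹ ≡ -19969191 ≡ 40601306 (mod 60570497).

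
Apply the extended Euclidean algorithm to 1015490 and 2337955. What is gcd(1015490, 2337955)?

5

Euclidean algorithm:
2337955 = 2·1015490 + 306975
1015490 = 3·306975 + 94565
306975 = 3·94565 + 23280
94565 = 4·23280 + 1445
23280 = 16·1445 + 160
1445 = 9·160 + 5
160 = 32·5 + 0
gcd(1015490, 2337955) = 5.
Express as a combination:
5 = 1445 − 9·160
5 = −9·23280 + 145·1445
5 = 145·94565 − 589·23280
5 = −589·306975 + 1912·94565
5 = 1912·1015490 − 6325·306975
5 = −6325·2337955 + 14562·1015490
So 5 = (-6325)·2337955 + (14562)·1015490.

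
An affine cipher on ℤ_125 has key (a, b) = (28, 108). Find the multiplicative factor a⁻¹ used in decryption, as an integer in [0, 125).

Apply the Euclidean algorithm to 125 and 28:
125 = 4×28 + 13
28 = 2×13 + 2
13 = 6×2 + 1
2 = 2×1 + 0
Since gcd(28, 125) = 1, back-substitute to write 1 as a combination:
1 = 13 − 6·2
1 = −6·28 + 13·13
1 = 13·125 − 58·28
Hence 28⁻¹ ≡ -58 ≡ 67 (mod 125).

67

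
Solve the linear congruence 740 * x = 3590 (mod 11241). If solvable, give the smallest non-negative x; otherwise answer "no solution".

First find gcd(740, 11241):
11241 = 15·740 + 141
740 = 5·141 + 35
141 = 4·35 + 1
35 = 35·1 + 0
gcd = 1, so a unique solution mod 11241 exists.
Back-substitute for the Bézout coefficients:
1 = 141 − 4·35
1 = −4·740 + 21·141
1 = 21·11241 − 319·740
So 740·(-319) ≡ 1 (mod 11241), giving 740⁻¹ ≡ 10922.
x ≡ 740⁻¹·3590 ≡ 10922·3590 ≡ 1372 (mod 11241).

1372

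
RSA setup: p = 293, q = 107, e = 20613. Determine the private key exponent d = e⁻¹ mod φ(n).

φ(n) = (p−1)(q−1) = 292·106 = 30952.
Need d with 20613·d ≡ 1 (mod 30952). Apply the extended Euclidean algorithm:
30952 = 1*20613 + 10339
20613 = 1*10339 + 10274
10339 = 1*10274 + 65
10274 = 158*65 + 4
65 = 16*4 + 1
4 = 4*1 + 0
Back-substitute:
1 = 65 − 16·4
1 = −16·10274 + 2529·65
1 = 2529·10339 − 2545·10274
1 = −2545·20613 + 5074·10339
1 = 5074·30952 − 7619·20613
So 20613·(-7619) ≡ 1 (mod 30952), hence d ≡ -7619 ≡ 23333 (mod 30952).

23333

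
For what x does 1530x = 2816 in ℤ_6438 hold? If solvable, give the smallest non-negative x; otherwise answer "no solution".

gcd(1530, 6438):
6438 = 4×1530 + 318
1530 = 4×318 + 258
318 = 1×258 + 60
258 = 4×60 + 18
60 = 3×18 + 6
18 = 3×6 + 0
gcd = 6, but 6 ∤ 2816, so the congruence has no solution.

no solution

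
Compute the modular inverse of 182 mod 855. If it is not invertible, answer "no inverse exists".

Run Euclid on (855, 182):
855 = 4×182 + 127
182 = 1×127 + 55
127 = 2×55 + 17
55 = 3×17 + 4
17 = 4×4 + 1
4 = 4×1 + 0
gcd = 1, so the inverse exists. Back-substitute:
1 = 17 − 4·4
1 = −4·55 + 13·17
1 = 13·127 − 30·55
1 = −30·182 + 43·127
1 = 43·855 − 202·182
So 182·(-202) ≡ 1 (mod 855), and -202 ≡ 653 (mod 855).

653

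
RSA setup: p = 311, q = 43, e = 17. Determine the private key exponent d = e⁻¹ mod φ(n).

φ(n) = (p−1)(q−1) = 310·42 = 13020.
Need d with 17·d ≡ 1 (mod 13020). Apply the extended Euclidean algorithm:
13020 = 765·17 + 15
17 = 1·15 + 2
15 = 7·2 + 1
2 = 2·1 + 0
Back-substitute:
1 = 15 − 7·2
1 = −7·17 + 8·15
1 = 8·13020 − 6127·17
So 17·(-6127) ≡ 1 (mod 13020), hence d ≡ -6127 ≡ 6893 (mod 13020).

6893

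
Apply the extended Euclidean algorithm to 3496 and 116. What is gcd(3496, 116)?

Repeated division:
3496 = 30·116 + 16
116 = 7·16 + 4
16 = 4·4 + 0
gcd(3496, 116) = 4.
Express as a combination:
4 = 116 − 7·16
4 = −7·3496 + 211·116
So 4 = (-7)·3496 + (211)·116.

4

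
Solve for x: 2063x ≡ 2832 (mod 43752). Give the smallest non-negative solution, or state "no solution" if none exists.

39024

First find gcd(2063, 43752):
43752 = 21·2063 + 429
2063 = 4·429 + 347
429 = 1·347 + 82
347 = 4·82 + 19
82 = 4·19 + 6
19 = 3·6 + 1
6 = 6·1 + 0
gcd = 1, so a unique solution mod 43752 exists.
Back-substitute for the Bézout coefficients:
1 = 19 − 3·6
1 = −3·82 + 13·19
1 = 13·347 − 55·82
1 = −55·429 + 68·347
1 = 68·2063 − 327·429
1 = −327·43752 + 6935·2063
So 2063·(6935) ≡ 1 (mod 43752), giving 2063⁻¹ ≡ 6935.
x ≡ 2063⁻¹·2832 ≡ 6935·2832 ≡ 39024 (mod 43752).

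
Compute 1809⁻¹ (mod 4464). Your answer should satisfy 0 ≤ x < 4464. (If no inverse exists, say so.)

no inverse exists

Euclidean algorithm on 4464, 1809:
4464 = 2·1809 + 846
1809 = 2·846 + 117
846 = 7·117 + 27
117 = 4·27 + 9
27 = 3·9 + 0
The gcd is 9, not 1, hence no inverse exists.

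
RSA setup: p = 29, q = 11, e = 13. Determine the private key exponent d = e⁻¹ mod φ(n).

237

φ(n) = (p−1)(q−1) = 28·10 = 280.
Need d with 13·d ≡ 1 (mod 280). Apply the extended Euclidean algorithm:
280 = 21×13 + 7
13 = 1×7 + 6
7 = 1×6 + 1
6 = 6×1 + 0
Back-substitute:
1 = 7 − 6
1 = −13 + 2·7
1 = 2·280 − 43·13
So 13·(-43) ≡ 1 (mod 280), hence d ≡ -43 ≡ 237 (mod 280).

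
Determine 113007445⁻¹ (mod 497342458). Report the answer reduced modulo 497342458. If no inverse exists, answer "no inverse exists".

13427793

gcd(497342458, 113007445) by repeated division:
497342458 = 4*113007445 + 45312678
113007445 = 2*45312678 + 22382089
45312678 = 2*22382089 + 548500
22382089 = 40*548500 + 442089
548500 = 1*442089 + 106411
442089 = 4*106411 + 16445
106411 = 6*16445 + 7741
16445 = 2*7741 + 963
7741 = 8*963 + 37
963 = 26*37 + 1
37 = 37*1 + 0
The gcd is 1. Working backward:
1 = 963 − 26·37
1 = −26·7741 + 209·963
1 = 209·16445 − 444·7741
1 = −444·106411 + 2873·16445
1 = 2873·442089 − 11936·106411
1 = −11936·548500 + 14809·442089
1 = 14809·22382089 − 604296·548500
1 = −604296·45312678 + 1223401·22382089
1 = 1223401·113007445 − 3051098·45312678
1 = −3051098·497342458 + 13427793·113007445
So 113007445·13427793 ≡ 1 (mod 497342458).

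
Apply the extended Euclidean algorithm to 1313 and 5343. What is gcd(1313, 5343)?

13

Apply Euclid's algorithm to 5343 and 1313:
5343 = 4×1313 + 91
1313 = 14×91 + 39
91 = 2×39 + 13
39 = 3×13 + 0
gcd(1313, 5343) = 13.
Express as a combination:
13 = 91 − 2·39
13 = −2·1313 + 29·91
13 = 29·5343 − 118·1313
So 13 = (29)·5343 + (-118)·1313.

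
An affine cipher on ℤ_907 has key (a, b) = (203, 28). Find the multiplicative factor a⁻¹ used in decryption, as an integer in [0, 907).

Extended Euclidean algorithm:
907 = 4·203 + 95
203 = 2·95 + 13
95 = 7·13 + 4
13 = 3·4 + 1
4 = 4·1 + 0
gcd = 1, so the inverse exists. Back-substitute:
1 = 13 − 3·4
1 = −3·95 + 22·13
1 = 22·203 − 47·95
1 = −47·907 + 210·203
So 203·210 ≡ 1 (mod 907).

210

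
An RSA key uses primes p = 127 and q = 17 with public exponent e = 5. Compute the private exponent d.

φ(n) = (p−1)(q−1) = 126·16 = 2016.
Need d with 5·d ≡ 1 (mod 2016). Apply the extended Euclidean algorithm:
2016 = 403*5 + 1
5 = 5*1 + 0
Back-substitute:
1 = 2016 − 403·5
So 5·(-403) ≡ 1 (mod 2016), hence d ≡ -403 ≡ 1613 (mod 2016).

1613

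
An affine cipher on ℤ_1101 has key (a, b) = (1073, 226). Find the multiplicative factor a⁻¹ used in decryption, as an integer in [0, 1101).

gcd(1101, 1073) by repeated division:
1101 = 1*1073 + 28
1073 = 38*28 + 9
28 = 3*9 + 1
9 = 9*1 + 0
gcd = 1, so the inverse exists. Back-substitute:
1 = 28 − 3·9
1 = −3·1073 + 115·28
1 = 115·1101 − 118·1073
Hence 1073⁻¹ ≡ -118 ≡ 983 (mod 1101).

983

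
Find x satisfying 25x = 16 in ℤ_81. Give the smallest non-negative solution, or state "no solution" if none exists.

46

First find gcd(25, 81):
81 = 3×25 + 6
25 = 4×6 + 1
6 = 6×1 + 0
gcd = 1, so a unique solution mod 81 exists.
Back-substitute for the Bézout coefficients:
1 = 25 − 4·6
1 = −4·81 + 13·25
So 25·(13) ≡ 1 (mod 81), giving 25⁻¹ ≡ 13.
x ≡ 25⁻¹·16 ≡ 13·16 ≡ 46 (mod 81).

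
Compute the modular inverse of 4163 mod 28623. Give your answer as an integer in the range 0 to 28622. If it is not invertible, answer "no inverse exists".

Extended Euclidean algorithm:
28623 = 6·4163 + 3645
4163 = 1·3645 + 518
3645 = 7·518 + 19
518 = 27·19 + 5
19 = 3·5 + 4
5 = 1·4 + 1
4 = 4·1 + 0
gcd = 1, so the inverse exists. Back-substitute:
1 = 5 − 4
1 = −19 + 4·5
1 = 4·518 − 109·19
1 = −109·3645 + 767·518
1 = 767·4163 − 876·3645
1 = −876·28623 + 6023·4163
So 4163·6023 ≡ 1 (mod 28623).

6023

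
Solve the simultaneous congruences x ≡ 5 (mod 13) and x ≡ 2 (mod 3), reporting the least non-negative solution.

Write x = 5 + 13·k. Then 13·k ≡ 2 − 5 ≡ 0 (mod 3).
Need 13⁻¹ mod 3. Extended Euclid on (3, 1):
3 = 3·1 + 0
13⁻¹ ≡ 1 (mod 3), so k ≡ 1·0 ≡ 0 (mod 3).
x = 5 + 13·0 = 5.

5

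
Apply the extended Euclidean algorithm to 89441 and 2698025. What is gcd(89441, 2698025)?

11

Repeated division:
2698025 = 30·89441 + 14795
89441 = 6·14795 + 671
14795 = 22·671 + 33
671 = 20·33 + 11
33 = 3·11 + 0
gcd(89441, 2698025) = 11.
Back-substituting:
11 = 671 − 20·33
11 = −20·14795 + 441·671
11 = 441·89441 − 2666·14795
11 = −2666·2698025 + 80421·89441
So 11 = (-2666)·2698025 + (80421)·89441.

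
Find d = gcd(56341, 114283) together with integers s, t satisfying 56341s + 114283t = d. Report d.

Euclidean algorithm:
114283 = 2·56341 + 1601
56341 = 35·1601 + 306
1601 = 5·306 + 71
306 = 4·71 + 22
71 = 3·22 + 5
22 = 4·5 + 2
5 = 2·2 + 1
2 = 2·1 + 0
gcd(56341, 114283) = 1.
Express as a combination:
1 = 5 − 2·2
1 = −2·22 + 9·5
1 = 9·71 − 29·22
1 = −29·306 + 125·71
1 = 125·1601 − 654·306
1 = −654·56341 + 23015·1601
1 = 23015·114283 − 46684·56341
So 1 = (23015)·114283 + (-46684)·56341.

1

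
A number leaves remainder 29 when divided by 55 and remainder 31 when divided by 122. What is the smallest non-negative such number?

Write x = 29 + 55·k. Then 55·k ≡ 31 − 29 ≡ 2 (mod 122).
Need 55⁻¹ mod 122. Extended Euclid on (122, 55):
122 = 2*55 + 12
55 = 4*12 + 7
12 = 1*7 + 5
7 = 1*5 + 2
5 = 2*2 + 1
2 = 2*1 + 0
Back-substitute:
1 = 5 − 2·2
1 = −2·7 + 3·5
1 = 3·12 − 5·7
1 = −5·55 + 23·12
1 = 23·122 − 51·55
55⁻¹ ≡ 71 (mod 122), so k ≡ 71·2 ≡ 20 (mod 122).
x = 29 + 55·20 = 1129.

1129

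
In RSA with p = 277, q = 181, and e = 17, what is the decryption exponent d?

40913

φ(n) = (p−1)(q−1) = 276·180 = 49680.
Need d with 17·d ≡ 1 (mod 49680). Apply the extended Euclidean algorithm:
49680 = 2922×17 + 6
17 = 2×6 + 5
6 = 1×5 + 1
5 = 5×1 + 0
Back-substitute:
1 = 6 − 5
1 = −17 + 3·6
1 = 3·49680 − 8767·17
So 17·(-8767) ≡ 1 (mod 49680), hence d ≡ -8767 ≡ 40913 (mod 49680).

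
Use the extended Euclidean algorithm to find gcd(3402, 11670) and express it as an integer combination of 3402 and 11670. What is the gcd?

Repeated division:
11670 = 3·3402 + 1464
3402 = 2·1464 + 474
1464 = 3·474 + 42
474 = 11·42 + 12
42 = 3·12 + 6
12 = 2·6 + 0
gcd(3402, 11670) = 6.
Working backward:
6 = 42 − 3·12
6 = −3·474 + 34·42
6 = 34·1464 − 105·474
6 = −105·3402 + 244·1464
6 = 244·11670 − 837·3402
So 6 = (244)·11670 + (-837)·3402.

6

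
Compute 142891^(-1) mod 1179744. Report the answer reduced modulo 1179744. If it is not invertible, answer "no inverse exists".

Extended Euclidean algorithm:
1179744 = 8*142891 + 36616
142891 = 3*36616 + 33043
36616 = 1*33043 + 3573
33043 = 9*3573 + 886
3573 = 4*886 + 29
886 = 30*29 + 16
29 = 1*16 + 13
16 = 1*13 + 3
13 = 4*3 + 1
3 = 3*1 + 0
Since gcd(142891, 1179744) = 1, back-substitute to write 1 as a combination:
1 = 13 − 4·3
1 = −4·16 + 5·13
1 = 5·29 − 9·16
1 = −9·886 + 275·29
1 = 275·3573 − 1109·886
1 = −1109·33043 + 10256·3573
1 = 10256·36616 − 11365·33043
1 = −11365·142891 + 44351·36616
1 = 44351·1179744 − 366173·142891
Thus 142891·(-366173) ≡ 1 (mod 1179744); reducing, -366173 mod 1179744 = 813571.

813571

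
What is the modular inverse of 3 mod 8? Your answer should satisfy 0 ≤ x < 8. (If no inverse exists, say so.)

gcd(8, 3) by repeated division:
8 = 2×3 + 2
3 = 1×2 + 1
2 = 2×1 + 0
The gcd is 1. Working backward:
1 = 3 − 2
1 = −8 + 3·3
So 3·3 ≡ 1 (mod 8).

3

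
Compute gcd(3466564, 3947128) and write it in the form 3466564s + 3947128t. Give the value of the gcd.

4

Euclidean algorithm:
3947128 = 1·3466564 + 480564
3466564 = 7·480564 + 102616
480564 = 4·102616 + 70100
102616 = 1·70100 + 32516
70100 = 2·32516 + 5068
32516 = 6·5068 + 2108
5068 = 2·2108 + 852
2108 = 2·852 + 404
852 = 2·404 + 44
404 = 9·44 + 8
44 = 5·8 + 4
8 = 2·4 + 0
gcd(3466564, 3947128) = 4.
Working backward:
4 = 44 − 5·8
4 = −5·404 + 46·44
4 = 46·852 − 97·404
4 = −97·2108 + 240·852
4 = 240·5068 − 577·2108
4 = −577·32516 + 3702·5068
4 = 3702·70100 − 7981·32516
4 = −7981·102616 + 11683·70100
4 = 11683·480564 − 54713·102616
4 = −54713·3466564 + 394674·480564
4 = 394674·3947128 − 449387·3466564
So 4 = (394674)·3947128 + (-449387)·3466564.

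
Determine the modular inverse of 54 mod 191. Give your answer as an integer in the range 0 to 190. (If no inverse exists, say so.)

Extended Euclidean algorithm:
191 = 3×54 + 29
54 = 1×29 + 25
29 = 1×25 + 4
25 = 6×4 + 1
4 = 4×1 + 0
Since gcd(54, 191) = 1, back-substitute to write 1 as a combination:
1 = 25 − 6·4
1 = −6·29 + 7·25
1 = 7·54 − 13·29
1 = −13·191 + 46·54
So 54·46 ≡ 1 (mod 191).

46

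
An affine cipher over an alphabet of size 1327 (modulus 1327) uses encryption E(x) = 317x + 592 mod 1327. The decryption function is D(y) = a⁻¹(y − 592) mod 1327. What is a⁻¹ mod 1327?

Apply the Euclidean algorithm to 1327 and 317:
1327 = 4*317 + 59
317 = 5*59 + 22
59 = 2*22 + 15
22 = 1*15 + 7
15 = 2*7 + 1
7 = 7*1 + 0
Since gcd(317, 1327) = 1, back-substitute to write 1 as a combination:
1 = 15 − 2·7
1 = −2·22 + 3·15
1 = 3·59 − 8·22
1 = −8·317 + 43·59
1 = 43·1327 − 180·317
So 317·(-180) ≡ 1 (mod 1327), and -180 ≡ 1147 (mod 1327).

1147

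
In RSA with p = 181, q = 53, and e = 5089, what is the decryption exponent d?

φ(n) = (p−1)(q−1) = 180·52 = 9360.
Need d with 5089·d ≡ 1 (mod 9360). Apply the extended Euclidean algorithm:
9360 = 1×5089 + 4271
5089 = 1×4271 + 818
4271 = 5×818 + 181
818 = 4×181 + 94
181 = 1×94 + 87
94 = 1×87 + 7
87 = 12×7 + 3
7 = 2×3 + 1
3 = 3×1 + 0
Back-substitute:
1 = 7 − 2·3
1 = −2·87 + 25·7
1 = 25·94 − 27·87
1 = −27·181 + 52·94
1 = 52·818 − 235·181
1 = −235·4271 + 1227·818
1 = 1227·5089 − 1462·4271
1 = −1462·9360 + 2689·5089
So 5089·2689 ≡ 1 (mod 9360), hence d = 2689.

2689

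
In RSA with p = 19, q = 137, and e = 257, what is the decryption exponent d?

φ(n) = (p−1)(q−1) = 18·136 = 2448.
Need d with 257·d ≡ 1 (mod 2448). Apply the extended Euclidean algorithm:
2448 = 9·257 + 135
257 = 1·135 + 122
135 = 1·122 + 13
122 = 9·13 + 5
13 = 2·5 + 3
5 = 1·3 + 2
3 = 1·2 + 1
2 = 2·1 + 0
Back-substitute:
1 = 3 − 2
1 = −5 + 2·3
1 = 2·13 − 5·5
1 = −5·122 + 47·13
1 = 47·135 − 52·122
1 = −52·257 + 99·135
1 = 99·2448 − 943·257
So 257·(-943) ≡ 1 (mod 2448), hence d ≡ -943 ≡ 1505 (mod 2448).

1505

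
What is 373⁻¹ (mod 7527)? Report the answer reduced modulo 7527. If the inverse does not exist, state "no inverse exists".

Run Euclid on (7527, 373):
7527 = 20×373 + 67
373 = 5×67 + 38
67 = 1×38 + 29
38 = 1×29 + 9
29 = 3×9 + 2
9 = 4×2 + 1
2 = 2×1 + 0
Since gcd(373, 7527) = 1, back-substitute to write 1 as a combination:
1 = 9 − 4·2
1 = −4·29 + 13·9
1 = 13·38 − 17·29
1 = −17·67 + 30·38
1 = 30·373 − 167·67
1 = −167·7527 + 3370·373
So 373·3370 ≡ 1 (mod 7527).

3370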